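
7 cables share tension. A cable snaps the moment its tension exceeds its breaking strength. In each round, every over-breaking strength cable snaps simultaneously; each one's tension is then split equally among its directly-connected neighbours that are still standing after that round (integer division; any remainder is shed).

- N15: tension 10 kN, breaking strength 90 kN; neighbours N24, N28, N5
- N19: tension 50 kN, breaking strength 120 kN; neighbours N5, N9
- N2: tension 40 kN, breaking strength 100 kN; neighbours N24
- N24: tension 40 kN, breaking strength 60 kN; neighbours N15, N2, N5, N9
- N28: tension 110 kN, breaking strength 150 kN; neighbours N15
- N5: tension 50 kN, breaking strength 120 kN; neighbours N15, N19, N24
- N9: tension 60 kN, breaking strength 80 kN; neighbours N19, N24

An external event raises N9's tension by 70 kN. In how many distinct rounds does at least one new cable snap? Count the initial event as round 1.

2

Round 1 — N9 at 130 > 80. N9 snaps.
  N9 sheds 130 kN to N19, N24: 65 each.
    N19: 50+65 = 115 ≤ 120
    N24: 40+65 = 105 > 60
Round 2 — N24 snaps.
  N24 sheds 105 kN to N15, N2, N5: 35 each.
    N15: 10+35 = 45 ≤ 90
    N2: 40+35 = 75 ≤ 100
    N5: 50+35 = 85 ≤ 120
No further breaks.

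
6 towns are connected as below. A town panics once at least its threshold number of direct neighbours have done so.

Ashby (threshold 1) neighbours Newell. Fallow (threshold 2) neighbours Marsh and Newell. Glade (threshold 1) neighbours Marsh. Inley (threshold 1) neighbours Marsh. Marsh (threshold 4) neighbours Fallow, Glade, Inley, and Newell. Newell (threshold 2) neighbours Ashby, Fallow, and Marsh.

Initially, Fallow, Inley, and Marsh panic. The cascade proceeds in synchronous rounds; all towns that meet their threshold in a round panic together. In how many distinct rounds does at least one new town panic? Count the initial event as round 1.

3

Round 1 — Fallow, Inley, Marsh panic (initial).
Round 2 — checking thresholds:
  Glade: 1 of 1 neighbours ≥ 1, panics.
  Newell: 2 of 3 neighbours ≥ 2, panics.
Round 3 — checking thresholds:
  Ashby: 1 of 1 neighbours ≥ 1, panics.
Round 4 — no new panics; cascade stops.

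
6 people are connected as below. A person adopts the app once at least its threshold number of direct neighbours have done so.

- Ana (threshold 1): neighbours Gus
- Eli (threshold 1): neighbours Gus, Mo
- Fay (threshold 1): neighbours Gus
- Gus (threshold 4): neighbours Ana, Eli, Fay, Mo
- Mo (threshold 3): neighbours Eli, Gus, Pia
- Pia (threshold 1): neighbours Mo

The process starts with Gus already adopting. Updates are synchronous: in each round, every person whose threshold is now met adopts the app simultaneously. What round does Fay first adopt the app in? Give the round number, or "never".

Round 1 — Gus adopts the app (initial).
Round 2 — checking thresholds:
  Ana: 1 of 1 neighbours ≥ 1, adopts the app.
  Eli: 1 of 2 neighbours ≥ 1, adopts the app.
  Fay: 1 of 1 neighbours ≥ 1, adopts the app.
  Mo: 1 of 3 neighbours < 3, holds.
Round 3 — no new adoptions; cascade stops.

2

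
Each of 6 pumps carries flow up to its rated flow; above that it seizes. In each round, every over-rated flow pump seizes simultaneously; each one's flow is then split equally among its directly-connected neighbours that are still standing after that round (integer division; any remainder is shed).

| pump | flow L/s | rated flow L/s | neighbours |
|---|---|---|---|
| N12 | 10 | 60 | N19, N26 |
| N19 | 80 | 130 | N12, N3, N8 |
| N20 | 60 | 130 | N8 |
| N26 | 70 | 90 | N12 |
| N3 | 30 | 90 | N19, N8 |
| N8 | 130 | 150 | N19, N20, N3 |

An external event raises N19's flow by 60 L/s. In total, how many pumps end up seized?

4

Round 1 — N19 at 140 > 130. N19 seizes.
  N19 sheds 140 L/s to N12, N3, N8: 46 each (2 lost).
    N12: 10+46 = 56 ≤ 60
    N3: 30+46 = 76 ≤ 90
    N8: 130+46 = 176 > 150
Round 2 — N8 seizes.
  N8 sheds 176 L/s to N20, N3: 88 each.
    N20: 60+88 = 148 > 130
    N3: 76+88 = 164 > 90
Round 3 — N20, N3 seize.
  N20 sheds 148 L/s: no online neighbours, lost.
  N3 sheds 164 L/s: no online neighbours, lost.
No further seizures.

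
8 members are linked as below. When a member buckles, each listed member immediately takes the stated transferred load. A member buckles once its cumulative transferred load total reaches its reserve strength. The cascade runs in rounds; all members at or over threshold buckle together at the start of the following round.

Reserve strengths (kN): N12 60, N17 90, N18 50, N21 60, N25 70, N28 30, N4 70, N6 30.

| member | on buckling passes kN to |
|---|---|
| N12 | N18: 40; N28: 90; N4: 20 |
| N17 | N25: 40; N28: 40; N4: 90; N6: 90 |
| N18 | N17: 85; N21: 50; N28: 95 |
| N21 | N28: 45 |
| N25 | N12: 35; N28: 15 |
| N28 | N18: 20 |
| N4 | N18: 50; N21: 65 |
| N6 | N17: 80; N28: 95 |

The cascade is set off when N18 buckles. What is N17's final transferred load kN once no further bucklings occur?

Round 1 — N18 buckles (initial).
  N17: +85 → 85 < 90
  N21: +50 → 50 < 60
  N28: +95 → 95 ≥ 30
Round 2 — N28 buckles.
No further bucklings.

85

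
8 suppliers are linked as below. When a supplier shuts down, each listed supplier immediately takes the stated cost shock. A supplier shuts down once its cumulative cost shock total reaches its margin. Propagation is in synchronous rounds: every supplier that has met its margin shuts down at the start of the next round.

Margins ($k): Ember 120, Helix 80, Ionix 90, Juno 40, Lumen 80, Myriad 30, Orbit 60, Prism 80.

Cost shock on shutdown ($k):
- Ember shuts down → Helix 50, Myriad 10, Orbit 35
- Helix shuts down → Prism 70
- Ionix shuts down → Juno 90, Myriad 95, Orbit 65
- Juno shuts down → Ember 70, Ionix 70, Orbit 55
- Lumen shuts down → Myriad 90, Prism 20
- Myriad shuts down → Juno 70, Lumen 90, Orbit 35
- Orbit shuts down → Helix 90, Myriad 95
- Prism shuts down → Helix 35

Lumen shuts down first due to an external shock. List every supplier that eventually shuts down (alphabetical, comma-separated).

Helix, Juno, Lumen, Myriad, Orbit, Prism

Round 1 — Lumen shuts down (initial).
  Myriad: +90 → 90 ≥ 30
  Prism: +20 → 20 < 80
Round 2 — Myriad shuts down.
  Juno: +70 → 70 ≥ 40
  Orbit: +35 → 35 < 60
Round 3 — Juno shuts down.
  Ember: +70 → 70 < 120
  Ionix: +70 → 70 < 90
  Orbit: +55 → 90 ≥ 60
Round 4 — Orbit shuts down.
  Helix: +90 → 90 ≥ 80
Round 5 — Helix shuts down.
  Prism: +70 → 90 ≥ 80
Round 6 — Prism shuts down.
No further shutdowns.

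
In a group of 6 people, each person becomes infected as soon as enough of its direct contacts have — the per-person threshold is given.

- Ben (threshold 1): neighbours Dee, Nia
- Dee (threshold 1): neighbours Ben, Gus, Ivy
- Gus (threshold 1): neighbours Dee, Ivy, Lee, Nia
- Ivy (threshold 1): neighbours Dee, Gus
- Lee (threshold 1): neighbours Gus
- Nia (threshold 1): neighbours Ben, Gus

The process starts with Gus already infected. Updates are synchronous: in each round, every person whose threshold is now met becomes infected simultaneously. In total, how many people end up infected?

Round 1 — Gus becomes infected (initial).
Round 2 — checking thresholds:
  Dee: 1 of 3 neighbours ≥ 1, becomes infected.
  Ivy: 1 of 2 neighbours ≥ 1, becomes infected.
  Lee: 1 of 1 neighbours ≥ 1, becomes infected.
  Nia: 1 of 2 neighbours ≥ 1, becomes infected.
Round 3 — checking thresholds:
  Ben: 2 of 2 neighbours ≥ 1, becomes infected.
Round 4 — no new infections; cascade stops.

6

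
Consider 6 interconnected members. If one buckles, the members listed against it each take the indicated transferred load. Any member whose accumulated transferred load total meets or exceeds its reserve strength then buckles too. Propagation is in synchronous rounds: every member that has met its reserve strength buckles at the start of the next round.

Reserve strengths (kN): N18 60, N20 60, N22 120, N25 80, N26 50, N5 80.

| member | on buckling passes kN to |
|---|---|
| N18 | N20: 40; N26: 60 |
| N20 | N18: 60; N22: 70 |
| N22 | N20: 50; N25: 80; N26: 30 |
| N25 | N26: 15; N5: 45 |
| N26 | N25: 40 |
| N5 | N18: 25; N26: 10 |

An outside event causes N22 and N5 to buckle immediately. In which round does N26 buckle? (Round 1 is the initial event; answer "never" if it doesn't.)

3

Round 1 — N22, N5 buckle (initial).
  N18: +25 → 25 < 60
  N20: +50 → 50 < 60
  N25: +80 → 80 ≥ 80
  N26: +30+10 → 40 < 50
Round 2 — N25 buckles.
  N26: +15 → 55 ≥ 50
Round 3 — N26 buckles.
No further bucklings.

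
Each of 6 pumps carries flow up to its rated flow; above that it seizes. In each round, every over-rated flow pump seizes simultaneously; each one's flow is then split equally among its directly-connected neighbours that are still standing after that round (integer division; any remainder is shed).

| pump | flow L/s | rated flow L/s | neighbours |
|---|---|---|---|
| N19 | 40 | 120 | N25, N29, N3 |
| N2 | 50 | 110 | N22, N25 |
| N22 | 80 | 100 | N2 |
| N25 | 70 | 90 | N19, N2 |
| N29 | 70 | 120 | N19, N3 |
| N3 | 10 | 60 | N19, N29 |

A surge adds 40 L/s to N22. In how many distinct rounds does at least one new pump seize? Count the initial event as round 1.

5

Round 1 — N22 at 120 > 100. N22 seizes.
  N22 sheds 120 L/s to N2: 120 each.
    N2: 50+120 = 170 > 110
Round 2 — N2 seizes.
  N2 sheds 170 L/s to N25: 170 each.
    N25: 70+170 = 240 > 90
Round 3 — N25 seizes.
  N25 sheds 240 L/s to N19: 240 each.
    N19: 40+240 = 280 > 120
Round 4 — N19 seizes.
  N19 sheds 280 L/s to N29, N3: 140 each.
    N29: 70+140 = 210 > 120
    N3: 10+140 = 150 > 60
Round 5 — N29, N3 seize.
  N29 sheds 210 L/s: no online neighbours, lost.
  N3 sheds 150 L/s: no online neighbours, lost.
No further seizures.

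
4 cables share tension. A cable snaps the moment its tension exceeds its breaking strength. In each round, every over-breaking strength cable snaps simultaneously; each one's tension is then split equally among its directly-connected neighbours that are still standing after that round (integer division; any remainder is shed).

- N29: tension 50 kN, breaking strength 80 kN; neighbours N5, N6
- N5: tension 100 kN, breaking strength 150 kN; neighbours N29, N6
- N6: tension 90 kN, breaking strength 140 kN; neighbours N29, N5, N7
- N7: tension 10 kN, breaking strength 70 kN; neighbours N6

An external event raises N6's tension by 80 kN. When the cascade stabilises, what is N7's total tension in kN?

Round 1 — N6 at 170 > 140. N6 snaps.
  N6 sheds 170 kN to N29, N5, N7: 56 each (2 lost).
    N29: 50+56 = 106 > 80
    N5: 100+56 = 156 > 150
    N7: 10+56 = 66 ≤ 70
Round 2 — N29, N5 snap.
  N29 sheds 106 kN: no online neighbours, lost.
  N5 sheds 156 kN: no online neighbours, lost.
No further breaks.

66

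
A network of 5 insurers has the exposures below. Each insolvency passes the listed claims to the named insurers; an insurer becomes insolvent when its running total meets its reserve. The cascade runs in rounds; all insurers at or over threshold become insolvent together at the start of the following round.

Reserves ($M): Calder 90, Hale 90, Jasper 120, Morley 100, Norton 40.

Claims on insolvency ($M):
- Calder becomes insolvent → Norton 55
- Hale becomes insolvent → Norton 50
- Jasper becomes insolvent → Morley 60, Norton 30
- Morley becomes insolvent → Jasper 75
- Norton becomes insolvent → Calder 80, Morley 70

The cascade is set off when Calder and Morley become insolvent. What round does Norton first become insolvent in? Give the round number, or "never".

Round 1 — Calder, Morley become insolvent (initial).
  Jasper: +75 → 75 < 120
  Norton: +55 → 55 ≥ 40
Round 2 — Norton becomes insolvent.
No further insolvencies.

2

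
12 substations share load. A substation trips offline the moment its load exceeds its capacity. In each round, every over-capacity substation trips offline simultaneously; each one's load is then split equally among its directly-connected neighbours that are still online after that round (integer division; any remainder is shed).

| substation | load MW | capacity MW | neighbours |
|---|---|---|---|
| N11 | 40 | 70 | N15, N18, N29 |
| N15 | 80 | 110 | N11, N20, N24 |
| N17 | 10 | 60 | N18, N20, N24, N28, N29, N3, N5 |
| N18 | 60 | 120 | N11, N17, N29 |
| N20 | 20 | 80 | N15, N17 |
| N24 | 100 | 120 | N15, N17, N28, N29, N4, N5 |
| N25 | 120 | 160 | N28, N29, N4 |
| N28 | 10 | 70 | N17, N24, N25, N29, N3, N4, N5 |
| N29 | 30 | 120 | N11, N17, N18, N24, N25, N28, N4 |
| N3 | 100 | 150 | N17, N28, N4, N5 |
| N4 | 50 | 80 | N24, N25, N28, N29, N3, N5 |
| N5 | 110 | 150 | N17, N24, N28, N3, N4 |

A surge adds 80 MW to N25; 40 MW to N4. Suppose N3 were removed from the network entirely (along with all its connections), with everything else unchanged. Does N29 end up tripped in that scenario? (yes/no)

yes

With N3 removed:
Round 1 — N25 at 200 > 160; N4 at 90 > 80. N25, N4 trip offline.
  N25 sheds 200 MW to N28, N29: 100 each.
    N28: 10+100 = 110 > 70
    N29: 30+100 = 130 > 120
  N4 sheds 90 MW to N24, N28, N29, N5: 22 each (2 lost).
    N24: 100+22 = 122 > 120
    N28: 110+22 = 132 > 70
    N29: 130+22 = 152 > 120
    N5: 110+22 = 132 ≤ 150
Round 2 — N24, N28, N29 trip offline.
  N24 sheds 122 MW to N15, N17, N5: 40 each (2 lost).
    N15: 80+40 = 120 > 110
    N17: 10+40 = 50 ≤ 60
    N5: 132+40 = 172 > 150
  N28 sheds 132 MW to N17, N5: 66 each.
    N17: 50+66 = 116 > 60
    N5: 172+66 = 238 > 150
  N29 sheds 152 MW to N11, N17, N18: 50 each (2 lost).
    N11: 40+50 = 90 > 70
    N17: 116+50 = 166 > 60
    N18: 60+50 = 110 ≤ 120
Round 3 — N11, N15, N17, N5 trip offline.
  N11 sheds 90 MW to N18: 90 each.
    N18: 110+90 = 200 > 120
  N15 sheds 120 MW to N20: 120 each.
    N20: 20+120 = 140 > 80
  N17 sheds 166 MW to N18, N20: 83 each.
    N18: 200+83 = 283 > 120
    N20: 140+83 = 223 > 80
  N5 sheds 238 MW: no online neighbours, lost.
Round 4 — N18, N20 trip offline.
  N18 sheds 283 MW: no online neighbours, lost.
  N20 sheds 223 MW: no online neighbours, lost.
No further trips.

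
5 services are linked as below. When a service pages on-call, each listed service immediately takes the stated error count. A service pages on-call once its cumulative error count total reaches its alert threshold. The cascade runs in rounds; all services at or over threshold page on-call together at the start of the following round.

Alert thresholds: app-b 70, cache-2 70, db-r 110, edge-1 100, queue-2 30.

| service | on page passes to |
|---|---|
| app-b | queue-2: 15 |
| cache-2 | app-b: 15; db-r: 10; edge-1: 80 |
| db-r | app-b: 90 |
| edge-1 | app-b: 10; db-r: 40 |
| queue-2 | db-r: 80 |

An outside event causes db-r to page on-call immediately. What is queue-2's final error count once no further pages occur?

Round 1 — db-r pages on-call (initial).
  app-b: +90 → 90 ≥ 70
Round 2 — app-b pages on-call.
  queue-2: +15 → 15 < 30
No further pages.

15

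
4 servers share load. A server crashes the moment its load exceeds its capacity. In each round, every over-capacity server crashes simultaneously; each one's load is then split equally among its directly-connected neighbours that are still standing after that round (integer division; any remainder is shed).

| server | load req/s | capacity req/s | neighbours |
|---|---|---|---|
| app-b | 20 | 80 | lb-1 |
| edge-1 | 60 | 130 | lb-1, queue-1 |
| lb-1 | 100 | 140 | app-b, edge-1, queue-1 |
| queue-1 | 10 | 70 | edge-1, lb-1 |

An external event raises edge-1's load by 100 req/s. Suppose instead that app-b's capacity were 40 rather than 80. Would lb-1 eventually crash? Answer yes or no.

With app-b's capacity at 40:
Round 1 — edge-1 at 160 > 130. edge-1 crashes.
  edge-1 sheds 160 req/s to lb-1, queue-1: 80 each.
    lb-1: 100+80 = 180 > 140
    queue-1: 10+80 = 90 > 70
Round 2 — lb-1, queue-1 crash.
  lb-1 sheds 180 req/s to app-b: 180 each.
    app-b: 20+180 = 200 > 40
  queue-1 sheds 90 req/s: no online neighbours, lost.
Round 3 — app-b crashes.
  app-b sheds 200 req/s: no online neighbours, lost.
No further crashes.

yes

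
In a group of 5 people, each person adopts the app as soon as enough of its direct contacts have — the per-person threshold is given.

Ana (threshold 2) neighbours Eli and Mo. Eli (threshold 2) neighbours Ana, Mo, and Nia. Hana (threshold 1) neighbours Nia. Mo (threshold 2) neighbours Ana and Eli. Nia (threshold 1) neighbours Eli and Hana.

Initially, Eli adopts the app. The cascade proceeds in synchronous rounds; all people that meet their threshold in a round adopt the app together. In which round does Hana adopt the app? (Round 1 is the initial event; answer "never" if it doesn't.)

Round 1 — Eli adopts the app (initial).
Round 2 — checking thresholds:
  Ana: 1 of 2 neighbours < 2, below threshold.
  Mo: 1 of 2 neighbours < 2, below threshold.
  Nia: 1 of 2 neighbours ≥ 1, adopts the app.
Round 3 — checking thresholds:
  Ana: 1 of 2 neighbours < 2, below threshold.
  Hana: 1 of 1 neighbours ≥ 1, adopts the app.
  Mo: 1 of 2 neighbours < 2, below threshold.
Round 4 — no new adoptions; cascade stops.

3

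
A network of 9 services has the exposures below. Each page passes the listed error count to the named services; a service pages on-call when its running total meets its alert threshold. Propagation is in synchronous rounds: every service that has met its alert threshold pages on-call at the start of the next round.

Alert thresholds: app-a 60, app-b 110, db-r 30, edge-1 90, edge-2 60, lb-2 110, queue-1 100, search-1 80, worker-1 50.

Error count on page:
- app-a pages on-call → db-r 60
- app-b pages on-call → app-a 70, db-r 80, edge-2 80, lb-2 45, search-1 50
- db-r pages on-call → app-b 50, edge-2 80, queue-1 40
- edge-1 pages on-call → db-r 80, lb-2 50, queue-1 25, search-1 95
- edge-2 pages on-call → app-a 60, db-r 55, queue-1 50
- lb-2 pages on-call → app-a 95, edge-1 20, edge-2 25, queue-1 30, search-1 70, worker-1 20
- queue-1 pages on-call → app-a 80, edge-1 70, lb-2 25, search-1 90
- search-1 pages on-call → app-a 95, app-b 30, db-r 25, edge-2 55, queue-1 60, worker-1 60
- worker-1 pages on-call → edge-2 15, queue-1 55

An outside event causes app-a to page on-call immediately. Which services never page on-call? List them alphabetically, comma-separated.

Round 1 — app-a pages on-call (initial).
  db-r: +60 → 60 ≥ 30
Round 2 — db-r pages on-call.
  app-b: +50 → 50 < 110
  edge-2: +80 → 80 ≥ 60
  queue-1: +40 → 40 < 100
Round 3 — edge-2 pages on-call.
  queue-1: +50 → 90 < 100
No further pages.

app-b, edge-1, lb-2, queue-1, search-1, worker-1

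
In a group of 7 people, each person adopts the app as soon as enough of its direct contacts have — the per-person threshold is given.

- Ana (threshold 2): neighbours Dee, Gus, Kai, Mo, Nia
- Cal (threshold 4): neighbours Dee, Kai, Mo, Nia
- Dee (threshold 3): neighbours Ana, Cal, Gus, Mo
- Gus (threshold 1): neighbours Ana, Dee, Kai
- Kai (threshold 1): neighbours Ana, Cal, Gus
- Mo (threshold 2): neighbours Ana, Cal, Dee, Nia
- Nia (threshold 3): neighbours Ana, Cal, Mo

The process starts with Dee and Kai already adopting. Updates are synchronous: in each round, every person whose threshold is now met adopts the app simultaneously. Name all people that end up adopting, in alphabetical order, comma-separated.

Ana, Dee, Gus, Kai, Mo

Round 1 — Dee, Kai adopt the app (initial).
Round 2 — checking thresholds:
  Ana: 2 of 5 neighbours ≥ 2, adopts the app.
  Cal: 2 of 4 neighbours < 4, not yet.
  Gus: 2 of 3 neighbours ≥ 1, adopts the app.
  Mo: 1 of 4 neighbours < 2, not yet.
Round 3 — checking thresholds:
  Cal: 2 of 4 neighbours < 4, not yet.
  Mo: 2 of 4 neighbours ≥ 2, adopts the app.
  Nia: 1 of 3 neighbours < 3, not yet.
Round 4 — no new adoptions; cascade stops.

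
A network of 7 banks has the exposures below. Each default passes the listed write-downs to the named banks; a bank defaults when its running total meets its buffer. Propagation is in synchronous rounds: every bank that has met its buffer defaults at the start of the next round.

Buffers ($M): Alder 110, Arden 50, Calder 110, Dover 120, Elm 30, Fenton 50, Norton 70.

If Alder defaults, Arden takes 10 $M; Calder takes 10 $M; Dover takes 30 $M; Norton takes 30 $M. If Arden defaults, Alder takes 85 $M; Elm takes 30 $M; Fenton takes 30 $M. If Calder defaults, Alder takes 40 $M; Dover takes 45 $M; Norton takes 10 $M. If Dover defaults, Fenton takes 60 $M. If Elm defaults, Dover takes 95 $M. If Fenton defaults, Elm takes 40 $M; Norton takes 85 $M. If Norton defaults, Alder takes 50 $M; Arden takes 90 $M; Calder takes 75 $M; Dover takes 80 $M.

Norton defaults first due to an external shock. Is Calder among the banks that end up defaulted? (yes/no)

Round 1 — Norton defaults (initial).
  Alder: +50 → 50 < 110
  Arden: +90 → 90 ≥ 50
  Calder: +75 → 75 < 110
  Dover: +80 → 80 < 120
Round 2 — Arden defaults.
  Alder: +85 → 135 ≥ 110
  Elm: +30 → 30 ≥ 30
  Fenton: +30 → 30 < 50
Round 3 — Alder, Elm default.
  Calder: +10 → 85 < 110
  Dover: +30+95 → 205 ≥ 120
Round 4 — Dover defaults.
  Fenton: +60 → 90 ≥ 50
Round 5 — Fenton defaults.
No further defaults.

no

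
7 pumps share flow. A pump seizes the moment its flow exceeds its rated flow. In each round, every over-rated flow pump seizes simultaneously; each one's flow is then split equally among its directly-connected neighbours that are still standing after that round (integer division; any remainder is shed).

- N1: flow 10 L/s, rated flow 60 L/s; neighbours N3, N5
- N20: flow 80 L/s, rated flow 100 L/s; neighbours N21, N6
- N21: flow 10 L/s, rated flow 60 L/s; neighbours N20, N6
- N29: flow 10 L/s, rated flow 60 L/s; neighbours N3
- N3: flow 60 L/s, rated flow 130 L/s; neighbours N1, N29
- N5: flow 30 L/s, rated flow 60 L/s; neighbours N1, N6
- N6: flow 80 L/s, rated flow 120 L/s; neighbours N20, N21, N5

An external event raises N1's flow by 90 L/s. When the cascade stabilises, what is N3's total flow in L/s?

110

Round 1 — N1 at 100 > 60. N1 seizes.
  N1 sheds 100 L/s to N3, N5: 50 each.
    N3: 60+50 = 110 ≤ 130
    N5: 30+50 = 80 > 60
Round 2 — N5 seizes.
  N5 sheds 80 L/s to N6: 80 each.
    N6: 80+80 = 160 > 120
Round 3 — N6 seizes.
  N6 sheds 160 L/s to N20, N21: 80 each.
    N20: 80+80 = 160 > 100
    N21: 10+80 = 90 > 60
Round 4 — N20, N21 seize.
  N20 sheds 160 L/s: no online neighbours, lost.
  N21 sheds 90 L/s: no online neighbours, lost.
No further seizures.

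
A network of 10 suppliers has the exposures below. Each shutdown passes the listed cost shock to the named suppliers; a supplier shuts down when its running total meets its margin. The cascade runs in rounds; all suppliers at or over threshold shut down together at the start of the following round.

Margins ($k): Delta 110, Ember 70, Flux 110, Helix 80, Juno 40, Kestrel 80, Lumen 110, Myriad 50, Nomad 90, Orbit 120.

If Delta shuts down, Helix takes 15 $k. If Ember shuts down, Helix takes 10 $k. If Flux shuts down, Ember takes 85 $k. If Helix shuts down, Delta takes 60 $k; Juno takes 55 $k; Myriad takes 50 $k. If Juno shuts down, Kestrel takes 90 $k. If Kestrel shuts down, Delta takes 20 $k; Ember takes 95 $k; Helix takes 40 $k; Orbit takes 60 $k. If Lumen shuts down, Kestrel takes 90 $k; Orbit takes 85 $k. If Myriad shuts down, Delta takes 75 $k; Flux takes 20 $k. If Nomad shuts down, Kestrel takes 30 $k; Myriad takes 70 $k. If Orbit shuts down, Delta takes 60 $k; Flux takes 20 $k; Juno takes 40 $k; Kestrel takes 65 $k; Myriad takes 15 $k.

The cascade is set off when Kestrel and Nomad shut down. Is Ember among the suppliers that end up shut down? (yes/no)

yes

Round 1 — Kestrel, Nomad shut down (initial).
  Delta: +20 → 20 < 110
  Ember: +95 → 95 ≥ 70
  Helix: +40 → 40 < 80
  Myriad: +70 → 70 ≥ 50
  Orbit: +60 → 60 < 120
Round 2 — Ember, Myriad shut down.
  Delta: +75 → 95 < 110
  Flux: +20 → 20 < 110
  Helix: +10 → 50 < 80
No further shutdowns.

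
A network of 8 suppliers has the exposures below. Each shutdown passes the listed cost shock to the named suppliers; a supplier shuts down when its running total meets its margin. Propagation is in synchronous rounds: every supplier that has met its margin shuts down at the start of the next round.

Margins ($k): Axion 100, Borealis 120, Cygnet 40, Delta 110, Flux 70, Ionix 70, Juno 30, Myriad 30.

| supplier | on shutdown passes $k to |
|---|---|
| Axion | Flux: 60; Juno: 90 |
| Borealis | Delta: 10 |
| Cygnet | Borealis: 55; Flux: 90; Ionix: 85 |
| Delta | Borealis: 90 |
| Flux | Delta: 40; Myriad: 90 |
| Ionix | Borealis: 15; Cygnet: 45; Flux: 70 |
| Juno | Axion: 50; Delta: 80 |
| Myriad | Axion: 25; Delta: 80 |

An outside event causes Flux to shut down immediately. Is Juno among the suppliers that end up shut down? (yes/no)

Round 1 — Flux shuts down (initial).
  Delta: +40 → 40 < 110
  Myriad: +90 → 90 ≥ 30
Round 2 — Myriad shuts down.
  Axion: +25 → 25 < 100
  Delta: +80 → 120 ≥ 110
Round 3 — Delta shuts down.
  Borealis: +90 → 90 < 120
No further shutdowns.

no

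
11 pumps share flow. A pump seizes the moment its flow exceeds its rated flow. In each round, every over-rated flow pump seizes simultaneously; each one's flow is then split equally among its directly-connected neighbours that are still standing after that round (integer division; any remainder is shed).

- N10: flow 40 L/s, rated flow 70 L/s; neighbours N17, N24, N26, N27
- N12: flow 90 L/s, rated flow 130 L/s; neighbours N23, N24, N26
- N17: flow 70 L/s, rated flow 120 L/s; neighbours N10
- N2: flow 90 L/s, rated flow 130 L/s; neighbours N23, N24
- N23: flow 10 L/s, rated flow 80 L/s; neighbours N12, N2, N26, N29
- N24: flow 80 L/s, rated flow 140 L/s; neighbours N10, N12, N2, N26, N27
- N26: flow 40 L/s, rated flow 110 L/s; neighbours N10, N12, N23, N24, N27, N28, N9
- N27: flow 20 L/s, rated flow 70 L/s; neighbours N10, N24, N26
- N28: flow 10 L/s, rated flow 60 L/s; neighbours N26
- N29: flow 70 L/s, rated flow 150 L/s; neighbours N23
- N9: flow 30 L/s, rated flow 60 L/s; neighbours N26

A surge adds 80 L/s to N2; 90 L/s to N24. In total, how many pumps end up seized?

10

Round 1 — N2 at 170 > 130; N24 at 170 > 140. N2, N24 seize.
  N2 sheds 170 L/s to N23: 170 each.
    N23: 10+170 = 180 > 80
  N24 sheds 170 L/s to N10, N12, N26, N27: 42 each (2 lost).
    N10: 40+42 = 82 > 70
    N12: 90+42 = 132 > 130
    N26: 40+42 = 82 ≤ 110
    N27: 20+42 = 62 ≤ 70
Round 2 — N10, N12, N23 seize.
  N10 sheds 82 L/s to N17, N26, N27: 27 each (1 lost).
    N17: 70+27 = 97 ≤ 120
    N26: 82+27 = 109 ≤ 110
    N27: 62+27 = 89 > 70
  N12 sheds 132 L/s to N26: 132 each.
    N26: 109+132 = 241 > 110
  N23 sheds 180 L/s to N26, N29: 90 each.
    N26: 241+90 = 331 > 110
    N29: 70+90 = 160 > 150
Round 3 — N26, N27, N29 seize.
  N26 sheds 331 L/s to N28, N9: 165 each (1 lost).
    N28: 10+165 = 175 > 60
    N9: 30+165 = 195 > 60
  N27 sheds 89 L/s: no online neighbours, lost.
  N29 sheds 160 L/s: no online neighbours, lost.
Round 4 — N28, N9 seize.
  N28 sheds 175 L/s: no online neighbours, lost.
  N9 sheds 195 L/s: no online neighbours, lost.
No further seizures.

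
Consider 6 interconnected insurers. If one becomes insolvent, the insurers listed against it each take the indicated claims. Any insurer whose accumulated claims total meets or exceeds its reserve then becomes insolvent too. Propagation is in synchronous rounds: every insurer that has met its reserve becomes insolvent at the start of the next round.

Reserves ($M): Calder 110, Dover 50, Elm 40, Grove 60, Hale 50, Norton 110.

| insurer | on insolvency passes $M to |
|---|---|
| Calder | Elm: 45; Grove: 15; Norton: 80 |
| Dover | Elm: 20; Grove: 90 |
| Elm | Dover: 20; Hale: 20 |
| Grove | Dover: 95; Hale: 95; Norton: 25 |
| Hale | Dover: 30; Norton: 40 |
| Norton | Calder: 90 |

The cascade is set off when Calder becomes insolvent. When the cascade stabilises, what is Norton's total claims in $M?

Round 1 — Calder becomes insolvent (initial).
  Elm: +45 → 45 ≥ 40
  Grove: +15 → 15 < 60
  Norton: +80 → 80 < 110
Round 2 — Elm becomes insolvent.
  Dover: +20 → 20 < 50
  Hale: +20 → 20 < 50
No further insolvencies.

80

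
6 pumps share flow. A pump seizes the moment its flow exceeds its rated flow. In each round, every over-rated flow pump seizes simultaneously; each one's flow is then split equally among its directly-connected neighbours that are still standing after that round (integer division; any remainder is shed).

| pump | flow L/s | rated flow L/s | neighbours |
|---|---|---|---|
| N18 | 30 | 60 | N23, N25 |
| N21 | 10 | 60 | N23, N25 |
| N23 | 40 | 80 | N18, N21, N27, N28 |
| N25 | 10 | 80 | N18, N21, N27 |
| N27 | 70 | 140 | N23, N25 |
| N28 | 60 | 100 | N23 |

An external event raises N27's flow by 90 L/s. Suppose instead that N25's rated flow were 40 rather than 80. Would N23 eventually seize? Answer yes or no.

yes

With N25's rated flow at 40:
Round 1 — N27 at 160 > 140. N27 seizes.
  N27 sheds 160 L/s to N23, N25: 80 each.
    N23: 40+80 = 120 > 80
    N25: 10+80 = 90 > 40
Round 2 — N23, N25 seize.
  N23 sheds 120 L/s to N18, N21, N28: 40 each.
    N18: 30+40 = 70 > 60
    N21: 10+40 = 50 ≤ 60
    N28: 60+40 = 100 ≤ 100
  N25 sheds 90 L/s to N18, N21: 45 each.
    N18: 70+45 = 115 > 60
    N21: 50+45 = 95 > 60
Round 3 — N18, N21 seize.
  N18 sheds 115 L/s: no online neighbours, lost.
  N21 sheds 95 L/s: no online neighbours, lost.
No further seizures.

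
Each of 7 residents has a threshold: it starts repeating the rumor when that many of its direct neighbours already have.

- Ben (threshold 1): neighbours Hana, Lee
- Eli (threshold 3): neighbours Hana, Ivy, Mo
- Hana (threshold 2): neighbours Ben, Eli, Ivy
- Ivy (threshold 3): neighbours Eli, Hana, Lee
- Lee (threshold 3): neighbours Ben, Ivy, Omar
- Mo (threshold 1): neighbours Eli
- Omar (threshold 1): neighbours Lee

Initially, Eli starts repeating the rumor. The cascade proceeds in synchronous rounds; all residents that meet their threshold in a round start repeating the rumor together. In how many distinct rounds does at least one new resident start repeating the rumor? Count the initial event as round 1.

Round 1 — Eli starts repeating the rumor (initial).
Round 2 — checking thresholds:
  Hana: 1 of 3 neighbours < 2, holds.
  Ivy: 1 of 3 neighbours < 3, holds.
  Mo: 1 of 1 neighbours ≥ 1, starts repeating the rumor.
Round 3 — no new spreads; cascade stops.

2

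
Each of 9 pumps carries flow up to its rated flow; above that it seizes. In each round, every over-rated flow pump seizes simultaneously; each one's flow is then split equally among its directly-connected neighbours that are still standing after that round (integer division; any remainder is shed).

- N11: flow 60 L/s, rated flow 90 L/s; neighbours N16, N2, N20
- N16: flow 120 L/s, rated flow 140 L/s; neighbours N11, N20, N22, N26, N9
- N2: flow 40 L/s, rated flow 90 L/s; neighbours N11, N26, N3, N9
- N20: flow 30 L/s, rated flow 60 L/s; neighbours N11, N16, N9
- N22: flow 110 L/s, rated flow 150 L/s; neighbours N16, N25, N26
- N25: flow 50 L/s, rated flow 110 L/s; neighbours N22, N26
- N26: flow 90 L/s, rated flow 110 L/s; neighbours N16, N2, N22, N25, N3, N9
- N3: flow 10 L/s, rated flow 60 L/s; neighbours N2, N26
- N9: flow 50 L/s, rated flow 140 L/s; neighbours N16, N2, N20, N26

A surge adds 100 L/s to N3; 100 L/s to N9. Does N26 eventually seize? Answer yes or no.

yes

Round 1 — N3 at 110 > 60; N9 at 150 > 140. N3, N9 seize.
  N3 sheds 110 L/s to N2, N26: 55 each.
    N2: 40+55 = 95 > 90
    N26: 90+55 = 145 > 110
  N9 sheds 150 L/s to N16, N2, N20, N26: 37 each (2 lost).
    N16: 120+37 = 157 > 140
    N2: 95+37 = 132 > 90
    N20: 30+37 = 67 > 60
    N26: 145+37 = 182 > 110
Round 2 — N16, N2, N20, N26 seize.
  N16 sheds 157 L/s to N11, N22: 78 each (1 lost).
    N11: 60+78 = 138 > 90
    N22: 110+78 = 188 > 150
  N2 sheds 132 L/s to N11: 132 each.
    N11: 138+132 = 270 > 90
  N20 sheds 67 L/s to N11: 67 each.
    N11: 270+67 = 337 > 90
  N26 sheds 182 L/s to N22, N25: 91 each.
    N22: 188+91 = 279 > 150
    N25: 50+91 = 141 > 110
Round 3 — N11, N22, N25 seize.
  N11 sheds 337 L/s: no online neighbours, lost.
  N22 sheds 279 L/s: no online neighbours, lost.
  N25 sheds 141 L/s: no online neighbours, lost.
No further seizures.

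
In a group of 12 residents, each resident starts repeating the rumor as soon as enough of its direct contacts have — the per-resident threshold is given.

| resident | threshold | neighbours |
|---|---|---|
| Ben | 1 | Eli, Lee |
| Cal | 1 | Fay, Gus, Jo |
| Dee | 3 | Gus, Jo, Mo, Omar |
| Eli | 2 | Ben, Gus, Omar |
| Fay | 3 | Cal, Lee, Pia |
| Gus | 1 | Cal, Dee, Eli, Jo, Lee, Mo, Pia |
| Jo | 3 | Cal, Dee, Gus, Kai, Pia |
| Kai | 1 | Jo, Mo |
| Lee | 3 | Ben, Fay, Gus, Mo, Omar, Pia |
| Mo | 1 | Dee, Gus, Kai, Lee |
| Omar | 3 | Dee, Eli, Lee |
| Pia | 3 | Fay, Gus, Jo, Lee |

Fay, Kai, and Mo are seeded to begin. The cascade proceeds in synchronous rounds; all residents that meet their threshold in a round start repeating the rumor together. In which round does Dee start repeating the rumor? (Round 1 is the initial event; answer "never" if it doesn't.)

4

Round 1 — Fay, Kai, Mo start repeating the rumor (initial).
Round 2 — checking thresholds:
  Cal: 1 of 3 neighbours ≥ 1, starts repeating the rumor.
  Dee: 1 of 4 neighbours < 3, below threshold.
  Gus: 1 of 7 neighbours ≥ 1, starts repeating the rumor.
  Jo: 1 of 5 neighbours < 3, below threshold.
  Lee: 2 of 6 neighbours < 3, below threshold.
  Pia: 1 of 4 neighbours < 3, below threshold.
Round 3 — checking thresholds:
  Dee: 2 of 4 neighbours < 3, below threshold.
  Eli: 1 of 3 neighbours < 2, below threshold.
  Jo: 3 of 5 neighbours ≥ 3, starts repeating the rumor.
  Lee: 3 of 6 neighbours ≥ 3, starts repeating the rumor.
  Pia: 2 of 4 neighbours < 3, below threshold.
Round 4 — checking thresholds:
  Ben: 1 of 2 neighbours ≥ 1, starts repeating the rumor.
  Dee: 3 of 4 neighbours ≥ 3, starts repeating the rumor.
  Eli: 1 of 3 neighbours < 2, below threshold.
  Omar: 1 of 3 neighbours < 3, below threshold.
  Pia: 4 of 4 neighbours ≥ 3, starts repeating the rumor.
Round 5 — checking thresholds:
  Eli: 2 of 3 neighbours ≥ 2, starts repeating the rumor.
  Omar: 2 of 3 neighbours < 3, below threshold.
Round 6 — checking thresholds:
  Omar: 3 of 3 neighbours ≥ 3, starts repeating the rumor.
Round 7 — no new spreads; cascade stops.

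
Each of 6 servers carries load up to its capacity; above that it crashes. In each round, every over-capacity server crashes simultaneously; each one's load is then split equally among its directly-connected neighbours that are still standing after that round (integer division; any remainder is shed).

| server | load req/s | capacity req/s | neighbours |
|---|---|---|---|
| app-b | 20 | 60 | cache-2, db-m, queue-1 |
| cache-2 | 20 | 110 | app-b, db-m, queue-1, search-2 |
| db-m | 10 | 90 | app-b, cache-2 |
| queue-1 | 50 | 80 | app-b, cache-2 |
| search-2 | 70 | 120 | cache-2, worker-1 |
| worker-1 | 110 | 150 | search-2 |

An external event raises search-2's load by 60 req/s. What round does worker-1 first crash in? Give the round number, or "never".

Round 1 — search-2 at 130 > 120. search-2 crashes.
  search-2 sheds 130 req/s to cache-2, worker-1: 65 each.
    cache-2: 20+65 = 85 ≤ 110
    worker-1: 110+65 = 175 > 150
Round 2 — worker-1 crashes.
  worker-1 sheds 175 req/s: no online neighbours, lost.
No further crashes.

2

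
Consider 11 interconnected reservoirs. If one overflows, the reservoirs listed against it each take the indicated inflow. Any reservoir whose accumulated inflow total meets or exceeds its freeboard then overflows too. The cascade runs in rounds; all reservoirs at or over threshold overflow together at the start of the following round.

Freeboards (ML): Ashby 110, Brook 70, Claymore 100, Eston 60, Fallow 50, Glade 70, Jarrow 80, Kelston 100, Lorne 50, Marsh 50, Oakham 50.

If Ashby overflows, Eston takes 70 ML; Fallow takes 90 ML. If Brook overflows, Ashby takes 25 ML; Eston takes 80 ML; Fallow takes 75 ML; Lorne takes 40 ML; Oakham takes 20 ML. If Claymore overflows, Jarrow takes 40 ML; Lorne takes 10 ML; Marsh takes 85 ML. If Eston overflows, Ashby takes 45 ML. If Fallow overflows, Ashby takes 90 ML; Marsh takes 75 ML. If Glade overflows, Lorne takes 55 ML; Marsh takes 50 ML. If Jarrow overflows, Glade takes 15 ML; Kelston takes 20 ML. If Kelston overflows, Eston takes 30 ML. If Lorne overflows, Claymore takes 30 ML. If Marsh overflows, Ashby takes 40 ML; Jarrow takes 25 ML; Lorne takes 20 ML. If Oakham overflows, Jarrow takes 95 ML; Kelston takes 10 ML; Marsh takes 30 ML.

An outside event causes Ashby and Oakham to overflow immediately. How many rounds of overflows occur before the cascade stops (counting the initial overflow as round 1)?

3

Round 1 — Ashby, Oakham overflow (initial).
  Eston: +70 → 70 ≥ 60
  Fallow: +90 → 90 ≥ 50
  Jarrow: +95 → 95 ≥ 80
  Kelston: +10 → 10 < 100
  Marsh: +30 → 30 < 50
Round 2 — Eston, Fallow, Jarrow overflow.
  Glade: +15 → 15 < 70
  Kelston: +20 → 30 < 100
  Marsh: +75 → 105 ≥ 50
Round 3 — Marsh overflows.
  Lorne: +20 → 20 < 50
No further overflows.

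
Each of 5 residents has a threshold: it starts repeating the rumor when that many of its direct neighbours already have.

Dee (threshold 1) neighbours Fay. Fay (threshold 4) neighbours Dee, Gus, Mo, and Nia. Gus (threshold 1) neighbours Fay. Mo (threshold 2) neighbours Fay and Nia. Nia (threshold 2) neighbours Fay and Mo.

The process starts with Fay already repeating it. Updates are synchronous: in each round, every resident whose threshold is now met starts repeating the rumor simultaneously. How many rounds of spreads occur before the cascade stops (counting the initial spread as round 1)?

2

Round 1 — Fay starts repeating the rumor (initial).
Round 2 — checking thresholds:
  Dee: 1 of 1 neighbours ≥ 1, starts repeating the rumor.
  Gus: 1 of 1 neighbours ≥ 1, starts repeating the rumor.
  Mo: 1 of 2 neighbours < 2, holds.
  Nia: 1 of 2 neighbours < 2, holds.
Round 3 — no new spreads; cascade stops.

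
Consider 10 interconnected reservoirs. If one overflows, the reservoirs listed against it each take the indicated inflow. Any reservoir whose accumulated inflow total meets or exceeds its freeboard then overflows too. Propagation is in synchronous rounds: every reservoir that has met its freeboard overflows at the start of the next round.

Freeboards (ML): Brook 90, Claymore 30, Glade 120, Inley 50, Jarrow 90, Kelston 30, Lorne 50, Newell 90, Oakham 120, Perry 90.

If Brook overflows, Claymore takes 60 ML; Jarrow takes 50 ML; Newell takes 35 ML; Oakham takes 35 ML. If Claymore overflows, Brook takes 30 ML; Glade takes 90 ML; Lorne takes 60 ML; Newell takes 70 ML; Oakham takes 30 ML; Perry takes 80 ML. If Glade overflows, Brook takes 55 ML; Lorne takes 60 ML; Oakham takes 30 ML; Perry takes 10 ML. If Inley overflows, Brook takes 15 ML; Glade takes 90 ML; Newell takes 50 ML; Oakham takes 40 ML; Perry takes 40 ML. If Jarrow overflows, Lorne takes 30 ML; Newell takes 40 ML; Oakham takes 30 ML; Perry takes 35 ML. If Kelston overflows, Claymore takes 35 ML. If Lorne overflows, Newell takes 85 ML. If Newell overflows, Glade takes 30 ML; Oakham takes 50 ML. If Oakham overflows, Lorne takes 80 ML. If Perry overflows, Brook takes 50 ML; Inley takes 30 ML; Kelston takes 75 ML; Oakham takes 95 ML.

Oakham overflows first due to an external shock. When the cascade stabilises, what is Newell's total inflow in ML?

85

Round 1 — Oakham overflows (initial).
  Lorne: +80 → 80 ≥ 50
Round 2 — Lorne overflows.
  Newell: +85 → 85 < 90
No further overflows.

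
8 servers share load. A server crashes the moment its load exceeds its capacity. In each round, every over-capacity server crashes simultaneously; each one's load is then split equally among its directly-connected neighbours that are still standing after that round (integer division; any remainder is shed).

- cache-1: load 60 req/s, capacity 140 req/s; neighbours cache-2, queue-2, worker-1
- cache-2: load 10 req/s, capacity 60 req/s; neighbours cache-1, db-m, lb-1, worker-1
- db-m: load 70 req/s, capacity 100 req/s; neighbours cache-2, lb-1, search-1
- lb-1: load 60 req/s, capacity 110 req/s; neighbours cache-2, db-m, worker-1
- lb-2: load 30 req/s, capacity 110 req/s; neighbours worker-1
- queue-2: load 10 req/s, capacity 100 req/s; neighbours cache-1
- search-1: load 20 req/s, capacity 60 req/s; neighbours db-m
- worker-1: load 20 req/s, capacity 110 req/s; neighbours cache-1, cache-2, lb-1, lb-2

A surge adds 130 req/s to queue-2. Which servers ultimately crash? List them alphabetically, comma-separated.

Round 1 — queue-2 at 140 > 100. queue-2 crashes.
  queue-2 sheds 140 req/s to cache-1: 140 each.
    cache-1: 60+140 = 200 > 140
Round 2 — cache-1 crashes.
  cache-1 sheds 200 req/s to cache-2, worker-1: 100 each.
    cache-2: 10+100 = 110 > 60
    worker-1: 20+100 = 120 > 110
Round 3 — cache-2, worker-1 crash.
  cache-2 sheds 110 req/s to db-m, lb-1: 55 each.
    db-m: 70+55 = 125 > 100
    lb-1: 60+55 = 115 > 110
  worker-1 sheds 120 req/s to lb-1, lb-2: 60 each.
    lb-1: 115+60 = 175 > 110
    lb-2: 30+60 = 90 ≤ 110
Round 4 — db-m, lb-1 crash.
  db-m sheds 125 req/s to search-1: 125 each.
    search-1: 20+125 = 145 > 60
  lb-1 sheds 175 req/s: no online neighbours, lost.
Round 5 — search-1 crashes.
  search-1 sheds 145 req/s: no online neighbours, lost.
No further crashes.

cache-1, cache-2, db-m, lb-1, queue-2, search-1, worker-1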